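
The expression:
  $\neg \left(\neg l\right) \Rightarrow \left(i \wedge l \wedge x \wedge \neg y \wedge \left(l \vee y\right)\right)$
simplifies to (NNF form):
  $\left(i \wedge x \wedge \neg y\right) \vee \neg l$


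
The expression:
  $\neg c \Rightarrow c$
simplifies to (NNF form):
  $c$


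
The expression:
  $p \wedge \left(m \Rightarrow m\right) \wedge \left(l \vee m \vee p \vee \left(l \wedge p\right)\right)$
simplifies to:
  $p$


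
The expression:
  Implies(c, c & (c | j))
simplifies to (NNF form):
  True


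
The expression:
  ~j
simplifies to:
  ~j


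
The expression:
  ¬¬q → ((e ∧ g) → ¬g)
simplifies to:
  ¬e ∨ ¬g ∨ ¬q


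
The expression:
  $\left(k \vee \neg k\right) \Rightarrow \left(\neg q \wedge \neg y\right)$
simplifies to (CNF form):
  $\neg q \wedge \neg y$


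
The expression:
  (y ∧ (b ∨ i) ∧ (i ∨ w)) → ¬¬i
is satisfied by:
  {i: True, w: False, y: False, b: False}
  {i: False, w: False, y: False, b: False}
  {i: True, b: True, w: False, y: False}
  {b: True, i: False, w: False, y: False}
  {i: True, y: True, b: False, w: False}
  {y: True, b: False, w: False, i: False}
  {i: True, b: True, y: True, w: False}
  {b: True, y: True, i: False, w: False}
  {i: True, w: True, b: False, y: False}
  {w: True, b: False, y: False, i: False}
  {i: True, b: True, w: True, y: False}
  {b: True, w: True, i: False, y: False}
  {i: True, y: True, w: True, b: False}
  {y: True, w: True, b: False, i: False}
  {i: True, b: True, y: True, w: True}


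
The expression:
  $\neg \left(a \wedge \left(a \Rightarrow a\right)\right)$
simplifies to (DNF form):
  $\neg a$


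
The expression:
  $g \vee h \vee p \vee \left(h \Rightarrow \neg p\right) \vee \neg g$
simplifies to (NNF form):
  $\text{True}$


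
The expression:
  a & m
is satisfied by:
  {a: True, m: True}


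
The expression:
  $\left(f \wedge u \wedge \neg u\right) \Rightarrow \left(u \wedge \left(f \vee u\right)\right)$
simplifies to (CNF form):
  $\text{True}$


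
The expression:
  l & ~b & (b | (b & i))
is never true.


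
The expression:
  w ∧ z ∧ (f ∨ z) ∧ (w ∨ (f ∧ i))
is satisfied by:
  {z: True, w: True}


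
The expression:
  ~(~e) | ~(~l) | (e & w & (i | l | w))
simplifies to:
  e | l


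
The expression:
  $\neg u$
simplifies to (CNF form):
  $\neg u$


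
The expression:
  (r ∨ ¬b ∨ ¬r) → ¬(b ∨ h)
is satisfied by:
  {h: False, b: False}


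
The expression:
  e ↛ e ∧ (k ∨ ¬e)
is never true.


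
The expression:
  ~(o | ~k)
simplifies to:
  k & ~o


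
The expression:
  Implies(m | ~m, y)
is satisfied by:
  {y: True}


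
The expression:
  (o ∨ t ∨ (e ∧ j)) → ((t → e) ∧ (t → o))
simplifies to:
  (e ∧ o) ∨ ¬t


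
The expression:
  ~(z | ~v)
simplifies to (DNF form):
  v & ~z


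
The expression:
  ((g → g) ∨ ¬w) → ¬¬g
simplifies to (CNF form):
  g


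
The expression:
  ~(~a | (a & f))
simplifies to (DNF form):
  a & ~f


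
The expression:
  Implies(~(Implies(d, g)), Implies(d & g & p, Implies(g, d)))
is always true.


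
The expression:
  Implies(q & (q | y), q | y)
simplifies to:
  True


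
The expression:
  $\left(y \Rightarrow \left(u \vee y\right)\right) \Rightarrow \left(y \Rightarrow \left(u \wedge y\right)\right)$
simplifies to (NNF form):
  $u \vee \neg y$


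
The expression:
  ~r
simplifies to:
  ~r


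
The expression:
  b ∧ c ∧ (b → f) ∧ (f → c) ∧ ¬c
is never true.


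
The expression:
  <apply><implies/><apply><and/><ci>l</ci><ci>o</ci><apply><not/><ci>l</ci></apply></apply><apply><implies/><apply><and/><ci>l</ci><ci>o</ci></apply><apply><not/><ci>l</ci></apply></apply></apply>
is always true.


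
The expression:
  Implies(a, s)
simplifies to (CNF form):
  s | ~a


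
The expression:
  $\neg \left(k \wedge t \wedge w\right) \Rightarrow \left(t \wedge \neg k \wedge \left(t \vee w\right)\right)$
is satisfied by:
  {t: True, w: True, k: False}
  {t: True, k: False, w: False}
  {t: True, w: True, k: True}


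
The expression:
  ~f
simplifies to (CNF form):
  ~f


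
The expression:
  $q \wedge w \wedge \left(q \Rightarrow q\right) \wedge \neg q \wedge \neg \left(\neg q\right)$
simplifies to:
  $\text{False}$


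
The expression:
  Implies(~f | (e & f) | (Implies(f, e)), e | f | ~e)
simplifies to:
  True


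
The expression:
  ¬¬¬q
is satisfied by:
  {q: False}


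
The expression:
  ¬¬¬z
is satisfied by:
  {z: False}


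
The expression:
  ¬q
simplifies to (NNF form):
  ¬q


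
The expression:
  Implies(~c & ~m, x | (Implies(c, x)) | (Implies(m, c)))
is always true.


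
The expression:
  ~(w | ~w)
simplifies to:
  False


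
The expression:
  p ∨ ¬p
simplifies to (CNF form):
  True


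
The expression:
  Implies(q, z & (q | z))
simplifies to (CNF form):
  z | ~q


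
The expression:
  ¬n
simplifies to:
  ¬n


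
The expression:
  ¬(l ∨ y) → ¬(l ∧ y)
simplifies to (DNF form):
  True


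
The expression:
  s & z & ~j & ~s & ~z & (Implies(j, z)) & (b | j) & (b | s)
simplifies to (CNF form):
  False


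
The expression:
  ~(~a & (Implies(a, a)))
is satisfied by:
  {a: True}


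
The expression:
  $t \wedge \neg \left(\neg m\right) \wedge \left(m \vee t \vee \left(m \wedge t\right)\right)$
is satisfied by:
  {t: True, m: True}


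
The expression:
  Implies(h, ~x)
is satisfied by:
  {h: False, x: False}
  {x: True, h: False}
  {h: True, x: False}


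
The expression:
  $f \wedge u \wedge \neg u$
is never true.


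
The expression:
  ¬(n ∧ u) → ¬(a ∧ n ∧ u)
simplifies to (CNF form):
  True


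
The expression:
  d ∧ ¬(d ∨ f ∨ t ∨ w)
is never true.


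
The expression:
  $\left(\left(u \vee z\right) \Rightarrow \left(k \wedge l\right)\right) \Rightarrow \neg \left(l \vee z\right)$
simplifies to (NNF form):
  $\left(u \wedge \neg k\right) \vee \left(z \wedge \neg k\right) \vee \neg l$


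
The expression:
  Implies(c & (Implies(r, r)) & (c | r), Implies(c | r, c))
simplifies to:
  True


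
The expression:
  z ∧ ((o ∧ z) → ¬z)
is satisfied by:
  {z: True, o: False}


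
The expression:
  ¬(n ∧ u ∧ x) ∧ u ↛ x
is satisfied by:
  {u: True, x: False}


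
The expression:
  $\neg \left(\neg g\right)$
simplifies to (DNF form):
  $g$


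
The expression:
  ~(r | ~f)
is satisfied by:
  {f: True, r: False}


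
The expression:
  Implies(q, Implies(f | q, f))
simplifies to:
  f | ~q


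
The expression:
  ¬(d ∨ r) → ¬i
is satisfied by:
  {r: True, d: True, i: False}
  {r: True, d: False, i: False}
  {d: True, r: False, i: False}
  {r: False, d: False, i: False}
  {r: True, i: True, d: True}
  {r: True, i: True, d: False}
  {i: True, d: True, r: False}


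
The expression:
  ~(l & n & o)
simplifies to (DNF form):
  ~l | ~n | ~o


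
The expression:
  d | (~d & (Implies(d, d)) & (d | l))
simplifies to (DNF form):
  d | l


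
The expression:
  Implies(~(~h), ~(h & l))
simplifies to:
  ~h | ~l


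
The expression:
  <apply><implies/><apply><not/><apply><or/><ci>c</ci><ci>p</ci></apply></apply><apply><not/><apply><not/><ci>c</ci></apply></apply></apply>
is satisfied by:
  {c: True, p: True}
  {c: True, p: False}
  {p: True, c: False}


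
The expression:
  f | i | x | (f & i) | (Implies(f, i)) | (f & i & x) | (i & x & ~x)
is always true.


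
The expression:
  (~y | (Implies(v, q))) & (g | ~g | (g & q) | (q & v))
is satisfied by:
  {q: True, v: False, y: False}
  {v: False, y: False, q: False}
  {y: True, q: True, v: False}
  {y: True, v: False, q: False}
  {q: True, v: True, y: False}
  {v: True, q: False, y: False}
  {y: True, v: True, q: True}


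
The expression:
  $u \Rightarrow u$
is always true.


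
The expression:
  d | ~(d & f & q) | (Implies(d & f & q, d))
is always true.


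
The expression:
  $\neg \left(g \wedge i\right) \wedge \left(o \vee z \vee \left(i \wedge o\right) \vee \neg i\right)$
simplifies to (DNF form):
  $\left(o \wedge \neg g\right) \vee \left(z \wedge \neg g\right) \vee \neg i$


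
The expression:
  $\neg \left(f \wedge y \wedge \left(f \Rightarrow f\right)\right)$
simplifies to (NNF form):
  $\neg f \vee \neg y$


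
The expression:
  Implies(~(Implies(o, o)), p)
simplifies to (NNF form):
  True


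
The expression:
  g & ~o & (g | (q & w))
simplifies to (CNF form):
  g & ~o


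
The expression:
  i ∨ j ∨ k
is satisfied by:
  {i: True, k: True, j: True}
  {i: True, k: True, j: False}
  {i: True, j: True, k: False}
  {i: True, j: False, k: False}
  {k: True, j: True, i: False}
  {k: True, j: False, i: False}
  {j: True, k: False, i: False}


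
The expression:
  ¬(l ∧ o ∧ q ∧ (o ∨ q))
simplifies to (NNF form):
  ¬l ∨ ¬o ∨ ¬q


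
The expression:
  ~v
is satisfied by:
  {v: False}


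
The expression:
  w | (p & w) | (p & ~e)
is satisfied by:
  {w: True, p: True, e: False}
  {w: True, p: False, e: False}
  {w: True, e: True, p: True}
  {w: True, e: True, p: False}
  {p: True, e: False, w: False}


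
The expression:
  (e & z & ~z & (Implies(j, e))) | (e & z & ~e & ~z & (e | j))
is never true.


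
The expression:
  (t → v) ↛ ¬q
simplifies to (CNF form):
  q ∧ (v ∨ ¬t)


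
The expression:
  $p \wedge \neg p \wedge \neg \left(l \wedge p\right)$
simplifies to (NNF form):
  $\text{False}$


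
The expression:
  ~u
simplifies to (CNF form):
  ~u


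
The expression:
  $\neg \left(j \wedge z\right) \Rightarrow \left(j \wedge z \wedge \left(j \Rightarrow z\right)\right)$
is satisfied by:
  {z: True, j: True}


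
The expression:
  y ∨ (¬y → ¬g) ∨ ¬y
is always true.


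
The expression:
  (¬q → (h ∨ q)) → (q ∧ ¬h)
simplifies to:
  ¬h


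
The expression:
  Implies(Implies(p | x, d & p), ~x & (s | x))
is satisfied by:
  {s: True, p: False, d: False, x: False}
  {x: True, s: True, p: False, d: False}
  {x: True, s: False, p: False, d: False}
  {d: True, s: True, p: False, x: False}
  {x: True, d: True, s: True, p: False}
  {x: True, d: True, s: False, p: False}
  {p: True, s: True, x: False, d: False}
  {p: True, s: False, x: False, d: False}
  {x: True, p: True, s: True, d: False}
  {x: True, p: True, s: False, d: False}
  {d: True, p: True, s: True, x: False}


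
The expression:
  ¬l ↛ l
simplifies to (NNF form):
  True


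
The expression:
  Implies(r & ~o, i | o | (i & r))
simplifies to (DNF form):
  i | o | ~r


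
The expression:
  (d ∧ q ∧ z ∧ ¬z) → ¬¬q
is always true.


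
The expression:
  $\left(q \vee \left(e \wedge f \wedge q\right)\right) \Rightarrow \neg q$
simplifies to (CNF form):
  $\neg q$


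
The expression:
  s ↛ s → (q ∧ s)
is always true.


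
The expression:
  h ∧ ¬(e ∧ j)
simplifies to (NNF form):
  h ∧ (¬e ∨ ¬j)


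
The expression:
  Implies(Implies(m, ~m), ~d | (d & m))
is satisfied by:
  {m: True, d: False}
  {d: False, m: False}
  {d: True, m: True}


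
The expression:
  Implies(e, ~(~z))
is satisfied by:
  {z: True, e: False}
  {e: False, z: False}
  {e: True, z: True}


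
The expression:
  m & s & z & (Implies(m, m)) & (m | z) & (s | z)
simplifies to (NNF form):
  m & s & z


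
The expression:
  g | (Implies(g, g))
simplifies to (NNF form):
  True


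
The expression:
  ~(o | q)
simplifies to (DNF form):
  ~o & ~q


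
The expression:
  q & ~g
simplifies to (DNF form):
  q & ~g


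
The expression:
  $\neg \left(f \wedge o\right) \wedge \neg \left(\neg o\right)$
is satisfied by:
  {o: True, f: False}


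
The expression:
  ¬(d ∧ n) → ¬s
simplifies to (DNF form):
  (d ∧ n) ∨ ¬s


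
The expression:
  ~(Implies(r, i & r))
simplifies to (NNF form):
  r & ~i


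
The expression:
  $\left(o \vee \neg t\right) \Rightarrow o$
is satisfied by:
  {t: True, o: True}
  {t: True, o: False}
  {o: True, t: False}


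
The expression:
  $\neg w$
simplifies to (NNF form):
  $\neg w$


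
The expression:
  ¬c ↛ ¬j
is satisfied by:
  {j: True, c: False}


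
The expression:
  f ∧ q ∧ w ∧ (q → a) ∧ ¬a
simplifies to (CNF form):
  False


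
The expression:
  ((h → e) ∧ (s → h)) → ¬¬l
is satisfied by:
  {l: True, s: True, h: False, e: False}
  {l: True, h: False, s: False, e: False}
  {e: True, l: True, s: True, h: False}
  {e: True, l: True, h: False, s: False}
  {l: True, s: True, h: True, e: False}
  {l: True, h: True, s: False, e: False}
  {l: True, e: True, h: True, s: True}
  {l: True, e: True, h: True, s: False}
  {s: True, e: False, h: False, l: False}
  {e: True, s: True, h: False, l: False}
  {s: True, h: True, e: False, l: False}
  {h: True, e: False, s: False, l: False}


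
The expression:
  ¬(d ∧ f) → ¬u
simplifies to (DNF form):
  (d ∧ f) ∨ ¬u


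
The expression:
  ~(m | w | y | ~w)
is never true.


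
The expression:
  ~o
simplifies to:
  ~o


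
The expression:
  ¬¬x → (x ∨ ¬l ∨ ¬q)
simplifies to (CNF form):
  True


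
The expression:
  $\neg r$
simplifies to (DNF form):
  $\neg r$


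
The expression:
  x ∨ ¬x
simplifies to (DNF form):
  True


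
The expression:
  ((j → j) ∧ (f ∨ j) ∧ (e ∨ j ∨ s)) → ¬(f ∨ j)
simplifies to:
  ¬j ∧ (¬e ∨ ¬f) ∧ (¬f ∨ ¬s)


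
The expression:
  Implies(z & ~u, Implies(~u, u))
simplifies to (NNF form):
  u | ~z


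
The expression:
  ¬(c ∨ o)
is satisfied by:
  {o: False, c: False}


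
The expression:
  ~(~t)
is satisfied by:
  {t: True}


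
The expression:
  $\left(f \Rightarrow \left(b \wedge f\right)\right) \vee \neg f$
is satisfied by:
  {b: True, f: False}
  {f: False, b: False}
  {f: True, b: True}


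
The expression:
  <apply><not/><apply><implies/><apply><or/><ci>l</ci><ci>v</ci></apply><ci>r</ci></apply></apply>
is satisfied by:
  {v: True, l: True, r: False}
  {v: True, l: False, r: False}
  {l: True, v: False, r: False}


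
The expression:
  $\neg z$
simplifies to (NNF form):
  $\neg z$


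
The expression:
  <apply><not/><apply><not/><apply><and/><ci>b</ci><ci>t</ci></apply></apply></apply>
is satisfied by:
  {t: True, b: True}


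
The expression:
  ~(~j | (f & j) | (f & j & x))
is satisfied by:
  {j: True, f: False}


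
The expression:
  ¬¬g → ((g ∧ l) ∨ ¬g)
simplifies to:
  l ∨ ¬g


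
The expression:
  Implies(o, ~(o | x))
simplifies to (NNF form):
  ~o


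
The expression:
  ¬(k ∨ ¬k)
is never true.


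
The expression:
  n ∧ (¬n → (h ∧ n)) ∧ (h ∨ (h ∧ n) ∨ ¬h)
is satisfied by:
  {n: True}


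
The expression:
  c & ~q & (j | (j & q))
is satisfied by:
  {c: True, j: True, q: False}


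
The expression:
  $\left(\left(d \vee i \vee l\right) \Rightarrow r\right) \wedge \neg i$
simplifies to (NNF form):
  $\neg i \wedge \left(r \vee \neg d\right) \wedge \left(r \vee \neg l\right)$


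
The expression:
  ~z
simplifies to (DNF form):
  ~z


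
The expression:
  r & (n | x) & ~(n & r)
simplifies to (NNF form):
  r & x & ~n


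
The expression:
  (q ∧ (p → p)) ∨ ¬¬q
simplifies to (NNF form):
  q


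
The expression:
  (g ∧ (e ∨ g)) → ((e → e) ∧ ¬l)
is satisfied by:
  {l: False, g: False}
  {g: True, l: False}
  {l: True, g: False}


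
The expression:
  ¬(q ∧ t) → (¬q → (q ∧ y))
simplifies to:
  q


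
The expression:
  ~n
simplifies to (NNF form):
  ~n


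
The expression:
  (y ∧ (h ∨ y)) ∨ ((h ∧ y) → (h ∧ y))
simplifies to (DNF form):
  True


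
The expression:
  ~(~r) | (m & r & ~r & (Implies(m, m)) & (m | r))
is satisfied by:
  {r: True}


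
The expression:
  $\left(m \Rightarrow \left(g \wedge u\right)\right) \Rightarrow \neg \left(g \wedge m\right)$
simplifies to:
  $\neg g \vee \neg m \vee \neg u$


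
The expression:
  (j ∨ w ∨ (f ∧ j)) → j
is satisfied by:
  {j: True, w: False}
  {w: False, j: False}
  {w: True, j: True}


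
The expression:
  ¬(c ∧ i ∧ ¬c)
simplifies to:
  True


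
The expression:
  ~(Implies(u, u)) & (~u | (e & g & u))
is never true.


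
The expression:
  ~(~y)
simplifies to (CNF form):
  y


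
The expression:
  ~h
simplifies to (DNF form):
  ~h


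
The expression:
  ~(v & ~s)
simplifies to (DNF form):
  s | ~v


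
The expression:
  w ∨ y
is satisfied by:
  {y: True, w: True}
  {y: True, w: False}
  {w: True, y: False}


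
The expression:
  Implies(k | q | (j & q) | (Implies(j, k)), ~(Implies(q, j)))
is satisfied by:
  {q: True, k: False, j: False}
  {q: True, k: True, j: False}
  {j: True, k: False, q: False}


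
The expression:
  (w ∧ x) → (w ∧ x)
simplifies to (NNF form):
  True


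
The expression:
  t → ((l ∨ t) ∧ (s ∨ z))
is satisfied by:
  {z: True, s: True, t: False}
  {z: True, s: False, t: False}
  {s: True, z: False, t: False}
  {z: False, s: False, t: False}
  {z: True, t: True, s: True}
  {z: True, t: True, s: False}
  {t: True, s: True, z: False}


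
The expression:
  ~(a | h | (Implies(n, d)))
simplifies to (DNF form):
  n & ~a & ~d & ~h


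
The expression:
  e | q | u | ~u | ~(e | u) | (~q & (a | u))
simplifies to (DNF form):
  True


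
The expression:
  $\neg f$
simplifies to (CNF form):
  $\neg f$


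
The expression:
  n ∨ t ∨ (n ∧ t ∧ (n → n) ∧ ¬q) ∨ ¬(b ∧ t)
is always true.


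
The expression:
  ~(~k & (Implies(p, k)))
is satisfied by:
  {k: True, p: True}
  {k: True, p: False}
  {p: True, k: False}


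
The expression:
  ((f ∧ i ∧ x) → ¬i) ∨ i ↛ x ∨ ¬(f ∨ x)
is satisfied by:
  {x: False, i: False, f: False}
  {f: True, x: False, i: False}
  {i: True, x: False, f: False}
  {f: True, i: True, x: False}
  {x: True, f: False, i: False}
  {f: True, x: True, i: False}
  {i: True, x: True, f: False}


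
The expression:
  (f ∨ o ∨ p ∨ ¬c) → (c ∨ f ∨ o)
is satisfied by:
  {o: True, c: True, f: True}
  {o: True, c: True, f: False}
  {o: True, f: True, c: False}
  {o: True, f: False, c: False}
  {c: True, f: True, o: False}
  {c: True, f: False, o: False}
  {f: True, c: False, o: False}


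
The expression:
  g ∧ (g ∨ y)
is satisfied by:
  {g: True}


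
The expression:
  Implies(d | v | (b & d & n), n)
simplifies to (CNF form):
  (n | ~d) & (n | ~v)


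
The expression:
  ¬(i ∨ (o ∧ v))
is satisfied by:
  {v: False, i: False, o: False}
  {o: True, v: False, i: False}
  {v: True, o: False, i: False}


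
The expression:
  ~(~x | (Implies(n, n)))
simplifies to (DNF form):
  False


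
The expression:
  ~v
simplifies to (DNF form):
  ~v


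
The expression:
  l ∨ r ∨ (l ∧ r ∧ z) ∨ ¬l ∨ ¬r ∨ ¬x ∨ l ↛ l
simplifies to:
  True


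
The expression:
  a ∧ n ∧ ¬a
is never true.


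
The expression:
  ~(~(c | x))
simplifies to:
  c | x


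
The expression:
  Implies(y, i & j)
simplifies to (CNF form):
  (i | ~y) & (j | ~y)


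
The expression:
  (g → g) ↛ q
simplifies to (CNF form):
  ¬q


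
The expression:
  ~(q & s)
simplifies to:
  ~q | ~s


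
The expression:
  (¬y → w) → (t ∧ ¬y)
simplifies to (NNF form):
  ¬y ∧ (t ∨ ¬w)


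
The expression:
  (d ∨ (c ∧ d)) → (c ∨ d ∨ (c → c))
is always true.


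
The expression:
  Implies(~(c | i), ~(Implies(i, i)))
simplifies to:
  c | i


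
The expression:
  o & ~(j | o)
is never true.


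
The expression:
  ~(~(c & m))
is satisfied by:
  {c: True, m: True}


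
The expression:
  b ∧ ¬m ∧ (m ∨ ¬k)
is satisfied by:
  {b: True, k: False, m: False}


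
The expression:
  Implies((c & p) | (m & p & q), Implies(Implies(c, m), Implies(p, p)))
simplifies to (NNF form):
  True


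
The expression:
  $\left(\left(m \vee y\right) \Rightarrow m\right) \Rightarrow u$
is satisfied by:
  {u: True, y: True, m: False}
  {u: True, y: False, m: False}
  {u: True, m: True, y: True}
  {u: True, m: True, y: False}
  {y: True, m: False, u: False}


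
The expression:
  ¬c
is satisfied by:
  {c: False}


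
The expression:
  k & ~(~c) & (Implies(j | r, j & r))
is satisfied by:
  {k: True, c: True, j: False, r: False}
  {k: True, c: True, r: True, j: True}


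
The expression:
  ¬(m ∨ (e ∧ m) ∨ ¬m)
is never true.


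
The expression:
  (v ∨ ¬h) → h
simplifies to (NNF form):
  h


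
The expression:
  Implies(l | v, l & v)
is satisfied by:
  {v: False, l: False}
  {l: True, v: True}


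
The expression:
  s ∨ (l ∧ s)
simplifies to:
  s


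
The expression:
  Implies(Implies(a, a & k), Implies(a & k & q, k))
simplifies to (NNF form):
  True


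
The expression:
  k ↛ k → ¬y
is always true.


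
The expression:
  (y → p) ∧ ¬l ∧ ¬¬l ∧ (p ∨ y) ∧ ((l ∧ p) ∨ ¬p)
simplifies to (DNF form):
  False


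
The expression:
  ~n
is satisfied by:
  {n: False}


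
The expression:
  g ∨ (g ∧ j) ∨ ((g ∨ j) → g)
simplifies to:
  g ∨ ¬j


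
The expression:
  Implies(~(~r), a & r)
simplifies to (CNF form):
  a | ~r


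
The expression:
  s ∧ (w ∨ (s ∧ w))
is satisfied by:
  {w: True, s: True}


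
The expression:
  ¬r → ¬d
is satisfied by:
  {r: True, d: False}
  {d: False, r: False}
  {d: True, r: True}


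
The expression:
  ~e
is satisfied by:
  {e: False}


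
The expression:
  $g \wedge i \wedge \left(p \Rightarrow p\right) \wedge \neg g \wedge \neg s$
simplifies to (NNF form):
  $\text{False}$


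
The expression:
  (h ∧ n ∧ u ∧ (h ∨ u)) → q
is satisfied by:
  {q: True, h: False, u: False, n: False}
  {q: False, h: False, u: False, n: False}
  {n: True, q: True, h: False, u: False}
  {n: True, q: False, h: False, u: False}
  {q: True, u: True, n: False, h: False}
  {u: True, n: False, h: False, q: False}
  {n: True, u: True, q: True, h: False}
  {n: True, u: True, q: False, h: False}
  {q: True, h: True, n: False, u: False}
  {h: True, n: False, u: False, q: False}
  {q: True, n: True, h: True, u: False}
  {n: True, h: True, q: False, u: False}
  {q: True, u: True, h: True, n: False}
  {u: True, h: True, n: False, q: False}
  {n: True, u: True, h: True, q: True}


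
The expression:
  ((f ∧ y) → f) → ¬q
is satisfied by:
  {q: False}


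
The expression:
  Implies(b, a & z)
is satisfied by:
  {z: True, a: True, b: False}
  {z: True, a: False, b: False}
  {a: True, z: False, b: False}
  {z: False, a: False, b: False}
  {b: True, z: True, a: True}


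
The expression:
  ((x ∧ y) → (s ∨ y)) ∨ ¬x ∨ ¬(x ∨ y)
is always true.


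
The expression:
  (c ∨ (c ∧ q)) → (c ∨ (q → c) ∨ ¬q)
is always true.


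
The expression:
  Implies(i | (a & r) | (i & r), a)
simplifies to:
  a | ~i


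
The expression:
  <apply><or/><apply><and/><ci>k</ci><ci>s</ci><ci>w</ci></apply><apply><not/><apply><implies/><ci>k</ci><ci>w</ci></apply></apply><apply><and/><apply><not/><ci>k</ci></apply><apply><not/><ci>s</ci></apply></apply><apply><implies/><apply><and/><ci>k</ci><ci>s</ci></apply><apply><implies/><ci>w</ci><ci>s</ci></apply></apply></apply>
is always true.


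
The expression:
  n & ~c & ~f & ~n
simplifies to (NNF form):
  False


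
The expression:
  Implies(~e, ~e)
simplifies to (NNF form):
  True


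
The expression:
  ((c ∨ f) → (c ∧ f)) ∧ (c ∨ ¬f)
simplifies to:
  (c ∧ f) ∨ (¬c ∧ ¬f)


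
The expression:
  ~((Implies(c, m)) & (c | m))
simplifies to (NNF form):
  ~m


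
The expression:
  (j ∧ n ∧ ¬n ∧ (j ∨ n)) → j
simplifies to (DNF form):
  True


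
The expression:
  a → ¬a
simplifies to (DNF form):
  ¬a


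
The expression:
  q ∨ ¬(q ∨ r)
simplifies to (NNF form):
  q ∨ ¬r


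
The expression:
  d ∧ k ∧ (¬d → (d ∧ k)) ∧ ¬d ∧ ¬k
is never true.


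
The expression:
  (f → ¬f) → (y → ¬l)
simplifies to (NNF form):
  f ∨ ¬l ∨ ¬y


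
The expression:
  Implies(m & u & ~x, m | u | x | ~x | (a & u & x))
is always true.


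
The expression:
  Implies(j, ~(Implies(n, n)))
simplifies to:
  ~j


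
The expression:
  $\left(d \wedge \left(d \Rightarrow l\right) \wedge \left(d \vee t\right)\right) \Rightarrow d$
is always true.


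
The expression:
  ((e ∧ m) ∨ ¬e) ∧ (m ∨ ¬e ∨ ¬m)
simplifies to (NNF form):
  m ∨ ¬e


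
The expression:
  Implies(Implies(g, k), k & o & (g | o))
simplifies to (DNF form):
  (k & o) | (g & ~k)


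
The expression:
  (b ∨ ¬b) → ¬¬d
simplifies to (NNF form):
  d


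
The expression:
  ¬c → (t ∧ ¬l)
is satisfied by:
  {c: True, t: True, l: False}
  {c: True, t: False, l: False}
  {c: True, l: True, t: True}
  {c: True, l: True, t: False}
  {t: True, l: False, c: False}


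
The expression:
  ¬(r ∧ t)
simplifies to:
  ¬r ∨ ¬t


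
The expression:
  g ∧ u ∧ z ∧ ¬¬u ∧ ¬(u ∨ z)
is never true.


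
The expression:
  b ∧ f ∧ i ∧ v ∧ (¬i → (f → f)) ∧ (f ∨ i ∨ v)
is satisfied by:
  {i: True, b: True, f: True, v: True}


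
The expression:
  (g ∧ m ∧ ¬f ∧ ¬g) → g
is always true.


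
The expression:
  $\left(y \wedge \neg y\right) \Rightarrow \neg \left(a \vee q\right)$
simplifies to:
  $\text{True}$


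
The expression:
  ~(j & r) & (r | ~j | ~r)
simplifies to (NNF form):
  ~j | ~r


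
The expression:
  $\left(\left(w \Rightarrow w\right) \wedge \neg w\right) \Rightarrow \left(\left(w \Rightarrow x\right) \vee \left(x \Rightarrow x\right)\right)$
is always true.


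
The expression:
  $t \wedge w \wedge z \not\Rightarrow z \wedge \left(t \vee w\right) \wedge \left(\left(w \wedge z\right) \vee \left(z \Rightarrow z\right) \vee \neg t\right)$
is never true.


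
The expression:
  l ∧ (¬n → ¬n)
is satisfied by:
  {l: True}


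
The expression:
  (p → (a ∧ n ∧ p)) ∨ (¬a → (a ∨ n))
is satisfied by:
  {n: True, a: True, p: False}
  {n: True, p: False, a: False}
  {a: True, p: False, n: False}
  {a: False, p: False, n: False}
  {n: True, a: True, p: True}
  {n: True, p: True, a: False}
  {a: True, p: True, n: False}


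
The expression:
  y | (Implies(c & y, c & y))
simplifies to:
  True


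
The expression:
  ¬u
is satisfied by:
  {u: False}


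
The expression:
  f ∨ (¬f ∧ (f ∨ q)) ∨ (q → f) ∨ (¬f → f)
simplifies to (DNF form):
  True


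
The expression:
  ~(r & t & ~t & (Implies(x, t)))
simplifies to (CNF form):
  True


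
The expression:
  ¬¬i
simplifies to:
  i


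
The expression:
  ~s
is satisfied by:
  {s: False}


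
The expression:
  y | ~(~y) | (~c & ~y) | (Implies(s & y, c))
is always true.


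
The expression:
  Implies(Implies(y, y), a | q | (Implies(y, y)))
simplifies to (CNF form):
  True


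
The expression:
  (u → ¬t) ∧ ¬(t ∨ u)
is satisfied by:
  {u: False, t: False}


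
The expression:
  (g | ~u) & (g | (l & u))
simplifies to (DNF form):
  g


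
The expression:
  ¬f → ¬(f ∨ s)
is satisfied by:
  {f: True, s: False}
  {s: False, f: False}
  {s: True, f: True}


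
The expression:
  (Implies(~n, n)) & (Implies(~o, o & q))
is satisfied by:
  {o: True, n: True}


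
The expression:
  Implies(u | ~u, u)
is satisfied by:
  {u: True}


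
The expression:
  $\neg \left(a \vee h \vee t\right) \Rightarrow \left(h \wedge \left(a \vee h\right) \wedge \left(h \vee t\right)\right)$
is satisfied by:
  {a: True, t: True, h: True}
  {a: True, t: True, h: False}
  {a: True, h: True, t: False}
  {a: True, h: False, t: False}
  {t: True, h: True, a: False}
  {t: True, h: False, a: False}
  {h: True, t: False, a: False}


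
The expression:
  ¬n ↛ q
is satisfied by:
  {q: True, n: False}
  {n: False, q: False}
  {n: True, q: True}


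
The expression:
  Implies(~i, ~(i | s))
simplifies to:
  i | ~s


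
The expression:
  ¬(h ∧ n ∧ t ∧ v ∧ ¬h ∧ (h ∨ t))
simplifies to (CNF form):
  True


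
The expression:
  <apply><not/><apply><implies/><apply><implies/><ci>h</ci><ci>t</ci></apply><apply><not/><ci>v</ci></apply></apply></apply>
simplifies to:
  <apply><and/><ci>v</ci><apply><or/><ci>t</ci><apply><not/><ci>h</ci></apply></apply></apply>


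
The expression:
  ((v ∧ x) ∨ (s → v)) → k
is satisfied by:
  {k: True, s: True, v: False}
  {k: True, v: False, s: False}
  {k: True, s: True, v: True}
  {k: True, v: True, s: False}
  {s: True, v: False, k: False}


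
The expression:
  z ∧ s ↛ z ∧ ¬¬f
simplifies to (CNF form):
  False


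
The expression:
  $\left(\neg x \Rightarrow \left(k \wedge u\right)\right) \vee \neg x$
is always true.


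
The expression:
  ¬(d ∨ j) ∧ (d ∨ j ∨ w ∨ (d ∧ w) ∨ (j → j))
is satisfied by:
  {d: False, j: False}


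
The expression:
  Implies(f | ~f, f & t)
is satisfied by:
  {t: True, f: True}


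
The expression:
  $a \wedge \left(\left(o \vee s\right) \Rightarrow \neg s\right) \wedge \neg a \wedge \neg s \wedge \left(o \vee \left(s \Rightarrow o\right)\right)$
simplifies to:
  $\text{False}$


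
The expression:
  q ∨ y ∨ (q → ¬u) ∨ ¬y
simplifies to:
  True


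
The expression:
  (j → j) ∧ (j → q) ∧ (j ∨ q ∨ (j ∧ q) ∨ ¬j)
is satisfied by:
  {q: True, j: False}
  {j: False, q: False}
  {j: True, q: True}


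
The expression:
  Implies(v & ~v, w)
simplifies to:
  True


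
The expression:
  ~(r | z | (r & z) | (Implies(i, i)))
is never true.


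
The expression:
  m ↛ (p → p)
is never true.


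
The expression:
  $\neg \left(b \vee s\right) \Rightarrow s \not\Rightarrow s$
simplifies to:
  $b \vee s$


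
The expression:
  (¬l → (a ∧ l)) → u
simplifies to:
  u ∨ ¬l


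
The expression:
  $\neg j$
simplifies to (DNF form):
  $\neg j$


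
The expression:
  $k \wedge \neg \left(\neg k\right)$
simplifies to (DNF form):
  $k$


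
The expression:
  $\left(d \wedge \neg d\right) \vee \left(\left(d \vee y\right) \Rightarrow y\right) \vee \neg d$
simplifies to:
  $y \vee \neg d$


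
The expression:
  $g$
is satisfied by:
  {g: True}


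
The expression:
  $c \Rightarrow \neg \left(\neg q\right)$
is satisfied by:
  {q: True, c: False}
  {c: False, q: False}
  {c: True, q: True}


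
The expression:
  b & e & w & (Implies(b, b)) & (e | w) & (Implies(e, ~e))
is never true.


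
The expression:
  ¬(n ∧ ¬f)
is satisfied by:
  {f: True, n: False}
  {n: False, f: False}
  {n: True, f: True}


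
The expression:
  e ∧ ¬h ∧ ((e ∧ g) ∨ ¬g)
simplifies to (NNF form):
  e ∧ ¬h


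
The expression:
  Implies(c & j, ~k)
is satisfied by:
  {k: False, c: False, j: False}
  {j: True, k: False, c: False}
  {c: True, k: False, j: False}
  {j: True, c: True, k: False}
  {k: True, j: False, c: False}
  {j: True, k: True, c: False}
  {c: True, k: True, j: False}


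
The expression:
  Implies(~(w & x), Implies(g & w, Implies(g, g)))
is always true.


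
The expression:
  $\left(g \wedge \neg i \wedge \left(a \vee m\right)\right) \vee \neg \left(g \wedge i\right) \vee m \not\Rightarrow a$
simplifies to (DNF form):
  $\left(m \wedge \neg a\right) \vee \neg g \vee \neg i$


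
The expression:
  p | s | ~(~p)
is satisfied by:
  {p: True, s: True}
  {p: True, s: False}
  {s: True, p: False}


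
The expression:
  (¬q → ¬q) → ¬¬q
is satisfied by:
  {q: True}


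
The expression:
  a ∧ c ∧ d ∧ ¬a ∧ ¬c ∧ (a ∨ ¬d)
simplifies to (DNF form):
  False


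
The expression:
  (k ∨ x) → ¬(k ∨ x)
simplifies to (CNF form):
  ¬k ∧ ¬x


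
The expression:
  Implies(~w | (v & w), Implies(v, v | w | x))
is always true.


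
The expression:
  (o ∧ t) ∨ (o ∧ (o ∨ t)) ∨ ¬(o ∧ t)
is always true.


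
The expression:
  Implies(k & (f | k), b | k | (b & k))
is always true.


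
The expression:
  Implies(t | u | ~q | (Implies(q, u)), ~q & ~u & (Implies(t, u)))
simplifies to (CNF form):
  ~t & ~u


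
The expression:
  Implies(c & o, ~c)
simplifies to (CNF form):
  ~c | ~o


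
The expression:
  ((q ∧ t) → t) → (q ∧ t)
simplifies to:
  q ∧ t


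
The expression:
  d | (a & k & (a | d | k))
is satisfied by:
  {a: True, d: True, k: True}
  {a: True, d: True, k: False}
  {d: True, k: True, a: False}
  {d: True, k: False, a: False}
  {a: True, k: True, d: False}


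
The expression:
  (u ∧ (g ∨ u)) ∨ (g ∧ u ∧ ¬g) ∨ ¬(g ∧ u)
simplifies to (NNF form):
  True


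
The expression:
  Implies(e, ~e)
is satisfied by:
  {e: False}


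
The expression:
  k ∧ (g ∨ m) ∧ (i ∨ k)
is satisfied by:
  {m: True, g: True, k: True}
  {m: True, k: True, g: False}
  {g: True, k: True, m: False}


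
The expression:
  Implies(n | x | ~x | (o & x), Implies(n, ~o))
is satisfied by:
  {o: False, n: False}
  {n: True, o: False}
  {o: True, n: False}


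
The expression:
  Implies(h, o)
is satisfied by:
  {o: True, h: False}
  {h: False, o: False}
  {h: True, o: True}


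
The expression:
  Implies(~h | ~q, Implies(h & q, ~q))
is always true.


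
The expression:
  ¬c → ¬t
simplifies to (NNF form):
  c ∨ ¬t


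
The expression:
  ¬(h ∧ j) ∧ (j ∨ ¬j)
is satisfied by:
  {h: False, j: False}
  {j: True, h: False}
  {h: True, j: False}


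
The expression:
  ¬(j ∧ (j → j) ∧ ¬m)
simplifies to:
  m ∨ ¬j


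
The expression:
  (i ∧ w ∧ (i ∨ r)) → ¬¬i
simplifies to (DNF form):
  True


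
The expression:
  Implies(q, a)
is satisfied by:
  {a: True, q: False}
  {q: False, a: False}
  {q: True, a: True}


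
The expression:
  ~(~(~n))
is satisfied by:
  {n: False}


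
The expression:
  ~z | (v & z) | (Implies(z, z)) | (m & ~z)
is always true.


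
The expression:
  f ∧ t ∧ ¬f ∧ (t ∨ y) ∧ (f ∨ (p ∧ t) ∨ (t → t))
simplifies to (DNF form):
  False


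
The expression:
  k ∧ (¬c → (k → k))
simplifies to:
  k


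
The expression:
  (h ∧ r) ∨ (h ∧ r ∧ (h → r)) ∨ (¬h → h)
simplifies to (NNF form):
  h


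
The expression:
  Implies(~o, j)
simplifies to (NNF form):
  j | o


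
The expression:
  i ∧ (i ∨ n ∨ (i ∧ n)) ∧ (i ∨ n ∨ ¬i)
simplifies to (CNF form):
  i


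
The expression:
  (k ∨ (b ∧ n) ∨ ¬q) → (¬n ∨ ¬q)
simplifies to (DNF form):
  (¬b ∧ ¬k) ∨ ¬n ∨ ¬q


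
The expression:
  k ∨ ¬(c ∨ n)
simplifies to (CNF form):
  (k ∨ ¬c) ∧ (k ∨ ¬n)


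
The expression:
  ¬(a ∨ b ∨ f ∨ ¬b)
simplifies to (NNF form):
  False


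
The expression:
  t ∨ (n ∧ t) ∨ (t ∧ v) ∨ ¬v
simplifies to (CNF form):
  t ∨ ¬v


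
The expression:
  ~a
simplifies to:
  ~a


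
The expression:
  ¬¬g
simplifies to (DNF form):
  g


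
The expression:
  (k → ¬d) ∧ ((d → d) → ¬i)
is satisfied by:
  {i: False, k: False, d: False}
  {d: True, i: False, k: False}
  {k: True, i: False, d: False}


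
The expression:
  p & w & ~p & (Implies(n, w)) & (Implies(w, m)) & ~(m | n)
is never true.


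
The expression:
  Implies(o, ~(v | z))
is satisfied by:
  {v: False, o: False, z: False}
  {z: True, v: False, o: False}
  {v: True, z: False, o: False}
  {z: True, v: True, o: False}
  {o: True, z: False, v: False}


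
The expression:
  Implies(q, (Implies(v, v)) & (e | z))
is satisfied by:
  {z: True, e: True, q: False}
  {z: True, e: False, q: False}
  {e: True, z: False, q: False}
  {z: False, e: False, q: False}
  {z: True, q: True, e: True}
  {z: True, q: True, e: False}
  {q: True, e: True, z: False}


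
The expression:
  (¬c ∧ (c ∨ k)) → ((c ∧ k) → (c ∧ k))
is always true.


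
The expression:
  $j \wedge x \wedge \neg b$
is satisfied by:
  {j: True, x: True, b: False}


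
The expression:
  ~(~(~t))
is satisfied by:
  {t: False}


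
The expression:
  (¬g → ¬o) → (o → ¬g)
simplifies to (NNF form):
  ¬g ∨ ¬o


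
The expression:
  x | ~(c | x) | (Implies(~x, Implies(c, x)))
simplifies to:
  x | ~c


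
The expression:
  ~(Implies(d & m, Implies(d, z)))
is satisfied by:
  {m: True, d: True, z: False}


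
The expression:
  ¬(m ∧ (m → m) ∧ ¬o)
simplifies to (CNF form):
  o ∨ ¬m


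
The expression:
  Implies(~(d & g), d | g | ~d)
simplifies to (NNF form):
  True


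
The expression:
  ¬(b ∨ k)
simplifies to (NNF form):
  ¬b ∧ ¬k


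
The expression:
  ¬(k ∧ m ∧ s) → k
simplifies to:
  k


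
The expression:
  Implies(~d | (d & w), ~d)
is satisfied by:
  {w: False, d: False}
  {d: True, w: False}
  {w: True, d: False}


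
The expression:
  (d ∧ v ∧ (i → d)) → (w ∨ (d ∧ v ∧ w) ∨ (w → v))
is always true.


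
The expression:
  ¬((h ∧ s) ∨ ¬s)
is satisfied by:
  {s: True, h: False}


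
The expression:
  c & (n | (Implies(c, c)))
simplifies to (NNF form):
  c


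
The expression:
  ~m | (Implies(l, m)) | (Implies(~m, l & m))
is always true.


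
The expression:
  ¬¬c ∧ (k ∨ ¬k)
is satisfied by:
  {c: True}


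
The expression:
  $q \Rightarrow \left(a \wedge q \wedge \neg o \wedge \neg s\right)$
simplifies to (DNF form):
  $\left(a \wedge \neg o \wedge \neg s\right) \vee \neg q$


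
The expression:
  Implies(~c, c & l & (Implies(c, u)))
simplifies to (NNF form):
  c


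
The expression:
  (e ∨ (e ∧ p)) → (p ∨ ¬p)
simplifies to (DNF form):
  True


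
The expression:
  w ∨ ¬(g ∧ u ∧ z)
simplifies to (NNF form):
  w ∨ ¬g ∨ ¬u ∨ ¬z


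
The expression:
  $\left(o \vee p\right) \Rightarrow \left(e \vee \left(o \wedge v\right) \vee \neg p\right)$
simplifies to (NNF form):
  $e \vee \left(o \wedge v\right) \vee \neg p$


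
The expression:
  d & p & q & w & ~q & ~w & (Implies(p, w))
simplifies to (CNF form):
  False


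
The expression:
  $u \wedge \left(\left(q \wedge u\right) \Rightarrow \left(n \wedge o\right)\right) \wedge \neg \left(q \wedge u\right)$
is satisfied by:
  {u: True, q: False}
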